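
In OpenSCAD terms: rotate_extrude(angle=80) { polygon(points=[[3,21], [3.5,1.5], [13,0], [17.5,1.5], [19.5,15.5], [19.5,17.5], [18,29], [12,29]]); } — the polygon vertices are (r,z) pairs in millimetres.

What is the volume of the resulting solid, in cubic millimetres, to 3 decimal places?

Volume = 6373.535 mm³

Profile (r,z), 8 vertices: (3,21) (3.5,1.5) (13,0) (17.5,1.5) (19.5,15.5) (19.5,17.5) (18,29) (12,29)
edge 0: (3,21)→(3.5,1.5)  cross = 3·1.5 − 3.5·21 = -69.0000; (r_i+r_j)·cross = 6.5·-69.0000 = -448.5000
edge 1: (3.5,1.5)→(13,0)  cross = 3.5·0 − 13·1.5 = -19.5000; (r_i+r_j)·cross = 16.5·-19.5000 = -321.7500
edge 2: (13,0)→(17.5,1.5)  cross = 13·1.5 − 17.5·0 = 19.5000; (r_i+r_j)·cross = 30.5·19.5000 = 594.7500
edge 3: (17.5,1.5)→(19.5,15.5)  cross = 17.5·15.5 − 19.5·1.5 = 242.0000; (r_i+r_j)·cross = 37·242.0000 = 8954.0000
edge 4: (19.5,15.5)→(19.5,17.5)  cross = 19.5·17.5 − 19.5·15.5 = 39.0000; (r_i+r_j)·cross = 39·39.0000 = 1521.0000
edge 5: (19.5,17.5)→(18,29)  cross = 19.5·29 − 18·17.5 = 250.5000; (r_i+r_j)·cross = 37.5·250.5000 = 9393.7500
edge 6: (18,29)→(12,29)  cross = 18·29 − 12·29 = 174.0000; (r_i+r_j)·cross = 30·174.0000 = 5220.0000
edge 7: (12,29)→(3,21)  cross = 12·21 − 3·29 = 165.0000; (r_i+r_j)·cross = 15·165.0000 = 2475.0000
Σcross = 801.5000 → A = |Σcross|/2 = 400.7500 mm²
Σ(r_i+r_j)·cross = 27388.2500 → first moment M = |Σ|/6 = 4564.7083
R_c = M/A = 4564.7083/400.7500 = 11.3904 mm
θ = 80° = 1.396263 rad
V = θ·R_c·A = 1.396263·11.3904·400.7500 = 6373.535 mm³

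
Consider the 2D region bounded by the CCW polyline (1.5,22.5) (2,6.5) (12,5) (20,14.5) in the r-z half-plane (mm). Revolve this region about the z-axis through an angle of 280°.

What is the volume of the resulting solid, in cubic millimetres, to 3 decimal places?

Profile (r,z), 4 vertices: (1.5,22.5) (2,6.5) (12,5) (20,14.5)
edge 0: (1.5,22.5)→(2,6.5)  cross = 1.5·6.5 − 2·22.5 = -35.2500; (r_i+r_j)·cross = 3.5·-35.2500 = -123.3750
edge 1: (2,6.5)→(12,5)  cross = 2·5 − 12·6.5 = -68.0000; (r_i+r_j)·cross = 14·-68.0000 = -952.0000
edge 2: (12,5)→(20,14.5)  cross = 12·14.5 − 20·5 = 74.0000; (r_i+r_j)·cross = 32·74.0000 = 2368.0000
edge 3: (20,14.5)→(1.5,22.5)  cross = 20·22.5 − 1.5·14.5 = 428.2500; (r_i+r_j)·cross = 21.5·428.2500 = 9207.3750
Σcross = 399.0000 → A = |Σcross|/2 = 199.5000 mm²
Σ(r_i+r_j)·cross = 10500.0000 → first moment M = |Σ|/6 = 1750.0000
R_c = M/A = 1750.0000/199.5000 = 8.7719 mm
θ = 280° = 4.886922 rad
V = θ·R_c·A = 4.886922·8.7719·199.5000 = 8552.113 mm³

Volume = 8552.113 mm³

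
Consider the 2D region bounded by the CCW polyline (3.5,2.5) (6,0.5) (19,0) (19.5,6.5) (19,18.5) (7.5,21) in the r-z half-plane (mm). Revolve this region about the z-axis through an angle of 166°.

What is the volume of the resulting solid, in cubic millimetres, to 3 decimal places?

Volume = 9570.511 mm³

Profile (r,z), 6 vertices: (3.5,2.5) (6,0.5) (19,0) (19.5,6.5) (19,18.5) (7.5,21)
edge 0: (3.5,2.5)→(6,0.5)  cross = 3.5·0.5 − 6·2.5 = -13.2500; (r_i+r_j)·cross = 9.5·-13.2500 = -125.8750
edge 1: (6,0.5)→(19,0)  cross = 6·0 − 19·0.5 = -9.5000; (r_i+r_j)·cross = 25·-9.5000 = -237.5000
edge 2: (19,0)→(19.5,6.5)  cross = 19·6.5 − 19.5·0 = 123.5000; (r_i+r_j)·cross = 38.5·123.5000 = 4754.7500
edge 3: (19.5,6.5)→(19,18.5)  cross = 19.5·18.5 − 19·6.5 = 237.2500; (r_i+r_j)·cross = 38.5·237.2500 = 9134.1250
edge 4: (19,18.5)→(7.5,21)  cross = 19·21 − 7.5·18.5 = 260.2500; (r_i+r_j)·cross = 26.5·260.2500 = 6896.6250
edge 5: (7.5,21)→(3.5,2.5)  cross = 7.5·2.5 − 3.5·21 = -54.7500; (r_i+r_j)·cross = 11·-54.7500 = -602.2500
Σcross = 543.5000 → A = |Σcross|/2 = 271.7500 mm²
Σ(r_i+r_j)·cross = 19819.8750 → first moment M = |Σ|/6 = 3303.3125
R_c = M/A = 3303.3125/271.7500 = 12.1557 mm
θ = 166° = 2.897247 rad
V = θ·R_c·A = 2.897247·12.1557·271.7500 = 9570.511 mm³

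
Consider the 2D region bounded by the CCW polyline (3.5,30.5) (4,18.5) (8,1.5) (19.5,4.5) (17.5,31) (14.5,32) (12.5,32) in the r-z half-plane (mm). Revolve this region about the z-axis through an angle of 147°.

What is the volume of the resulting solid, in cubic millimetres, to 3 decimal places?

Profile (r,z), 7 vertices: (3.5,30.5) (4,18.5) (8,1.5) (19.5,4.5) (17.5,31) (14.5,32) (12.5,32)
edge 0: (3.5,30.5)→(4,18.5)  cross = 3.5·18.5 − 4·30.5 = -57.2500; (r_i+r_j)·cross = 7.5·-57.2500 = -429.3750
edge 1: (4,18.5)→(8,1.5)  cross = 4·1.5 − 8·18.5 = -142.0000; (r_i+r_j)·cross = 12·-142.0000 = -1704.0000
edge 2: (8,1.5)→(19.5,4.5)  cross = 8·4.5 − 19.5·1.5 = 6.7500; (r_i+r_j)·cross = 27.5·6.7500 = 185.6250
edge 3: (19.5,4.5)→(17.5,31)  cross = 19.5·31 − 17.5·4.5 = 525.7500; (r_i+r_j)·cross = 37·525.7500 = 19452.7500
edge 4: (17.5,31)→(14.5,32)  cross = 17.5·32 − 14.5·31 = 110.5000; (r_i+r_j)·cross = 32·110.5000 = 3536.0000
edge 5: (14.5,32)→(12.5,32)  cross = 14.5·32 − 12.5·32 = 64.0000; (r_i+r_j)·cross = 27·64.0000 = 1728.0000
edge 6: (12.5,32)→(3.5,30.5)  cross = 12.5·30.5 − 3.5·32 = 269.2500; (r_i+r_j)·cross = 16·269.2500 = 4308.0000
Σcross = 777.0000 → A = |Σcross|/2 = 388.5000 mm²
Σ(r_i+r_j)·cross = 27077.0000 → first moment M = |Σ|/6 = 4512.8333
R_c = M/A = 4512.8333/388.5000 = 11.6160 mm
θ = 147° = 2.565634 rad
V = θ·R_c·A = 2.565634·11.6160·388.5000 = 11578.279 mm³

Volume = 11578.279 mm³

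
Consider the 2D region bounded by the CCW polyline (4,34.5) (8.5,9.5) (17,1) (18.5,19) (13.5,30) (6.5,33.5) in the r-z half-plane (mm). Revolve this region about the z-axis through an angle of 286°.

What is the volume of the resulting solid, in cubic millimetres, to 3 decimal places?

Volume = 16108.236 mm³

Profile (r,z), 6 vertices: (4,34.5) (8.5,9.5) (17,1) (18.5,19) (13.5,30) (6.5,33.5)
edge 0: (4,34.5)→(8.5,9.5)  cross = 4·9.5 − 8.5·34.5 = -255.2500; (r_i+r_j)·cross = 12.5·-255.2500 = -3190.6250
edge 1: (8.5,9.5)→(17,1)  cross = 8.5·1 − 17·9.5 = -153.0000; (r_i+r_j)·cross = 25.5·-153.0000 = -3901.5000
edge 2: (17,1)→(18.5,19)  cross = 17·19 − 18.5·1 = 304.5000; (r_i+r_j)·cross = 35.5·304.5000 = 10809.7500
edge 3: (18.5,19)→(13.5,30)  cross = 18.5·30 − 13.5·19 = 298.5000; (r_i+r_j)·cross = 32·298.5000 = 9552.0000
edge 4: (13.5,30)→(6.5,33.5)  cross = 13.5·33.5 − 6.5·30 = 257.2500; (r_i+r_j)·cross = 20·257.2500 = 5145.0000
edge 5: (6.5,33.5)→(4,34.5)  cross = 6.5·34.5 − 4·33.5 = 90.2500; (r_i+r_j)·cross = 10.5·90.2500 = 947.6250
Σcross = 542.2500 → A = |Σcross|/2 = 271.1250 mm²
Σ(r_i+r_j)·cross = 19362.2500 → first moment M = |Σ|/6 = 3227.0417
R_c = M/A = 3227.0417/271.1250 = 11.9024 mm
θ = 286° = 4.991642 rad
V = θ·R_c·A = 4.991642·11.9024·271.1250 = 16108.236 mm³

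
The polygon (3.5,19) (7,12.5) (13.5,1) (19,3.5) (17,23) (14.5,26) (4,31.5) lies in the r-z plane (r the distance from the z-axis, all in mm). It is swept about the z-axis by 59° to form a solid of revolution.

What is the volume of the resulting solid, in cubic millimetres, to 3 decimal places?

Profile (r,z), 7 vertices: (3.5,19) (7,12.5) (13.5,1) (19,3.5) (17,23) (14.5,26) (4,31.5)
edge 0: (3.5,19)→(7,12.5)  cross = 3.5·12.5 − 7·19 = -89.2500; (r_i+r_j)·cross = 10.5·-89.2500 = -937.1250
edge 1: (7,12.5)→(13.5,1)  cross = 7·1 − 13.5·12.5 = -161.7500; (r_i+r_j)·cross = 20.5·-161.7500 = -3315.8750
edge 2: (13.5,1)→(19,3.5)  cross = 13.5·3.5 − 19·1 = 28.2500; (r_i+r_j)·cross = 32.5·28.2500 = 918.1250
edge 3: (19,3.5)→(17,23)  cross = 19·23 − 17·3.5 = 377.5000; (r_i+r_j)·cross = 36·377.5000 = 13590.0000
edge 4: (17,23)→(14.5,26)  cross = 17·26 − 14.5·23 = 108.5000; (r_i+r_j)·cross = 31.5·108.5000 = 3417.7500
edge 5: (14.5,26)→(4,31.5)  cross = 14.5·31.5 − 4·26 = 352.7500; (r_i+r_j)·cross = 18.5·352.7500 = 6525.8750
edge 6: (4,31.5)→(3.5,19)  cross = 4·19 − 3.5·31.5 = -34.2500; (r_i+r_j)·cross = 7.5·-34.2500 = -256.8750
Σcross = 581.7500 → A = |Σcross|/2 = 290.8750 mm²
Σ(r_i+r_j)·cross = 19941.8750 → first moment M = |Σ|/6 = 3323.6458
R_c = M/A = 3323.6458/290.8750 = 11.4264 mm
θ = 59° = 1.029744 rad
V = θ·R_c·A = 1.029744·11.4264·290.8750 = 3422.505 mm³

Volume = 3422.505 mm³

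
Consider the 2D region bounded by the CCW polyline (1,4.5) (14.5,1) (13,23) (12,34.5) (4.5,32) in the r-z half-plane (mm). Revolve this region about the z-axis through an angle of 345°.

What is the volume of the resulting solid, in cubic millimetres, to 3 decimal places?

Volume = 15896.584 mm³

Profile (r,z), 5 vertices: (1,4.5) (14.5,1) (13,23) (12,34.5) (4.5,32)
edge 0: (1,4.5)→(14.5,1)  cross = 1·1 − 14.5·4.5 = -64.2500; (r_i+r_j)·cross = 15.5·-64.2500 = -995.8750
edge 1: (14.5,1)→(13,23)  cross = 14.5·23 − 13·1 = 320.5000; (r_i+r_j)·cross = 27.5·320.5000 = 8813.7500
edge 2: (13,23)→(12,34.5)  cross = 13·34.5 − 12·23 = 172.5000; (r_i+r_j)·cross = 25·172.5000 = 4312.5000
edge 3: (12,34.5)→(4.5,32)  cross = 12·32 − 4.5·34.5 = 228.7500; (r_i+r_j)·cross = 16.5·228.7500 = 3774.3750
edge 4: (4.5,32)→(1,4.5)  cross = 4.5·4.5 − 1·32 = -11.7500; (r_i+r_j)·cross = 5.5·-11.7500 = -64.6250
Σcross = 645.7500 → A = |Σcross|/2 = 322.8750 mm²
Σ(r_i+r_j)·cross = 15840.1250 → first moment M = |Σ|/6 = 2640.0208
R_c = M/A = 2640.0208/322.8750 = 8.1766 mm
θ = 345° = 6.021386 rad
V = θ·R_c·A = 6.021386·8.1766·322.8750 = 15896.584 mm³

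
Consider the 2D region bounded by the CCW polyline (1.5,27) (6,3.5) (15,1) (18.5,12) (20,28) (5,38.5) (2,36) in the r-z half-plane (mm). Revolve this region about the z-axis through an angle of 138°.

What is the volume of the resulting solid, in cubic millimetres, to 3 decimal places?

Profile (r,z), 7 vertices: (1.5,27) (6,3.5) (15,1) (18.5,12) (20,28) (5,38.5) (2,36)
edge 0: (1.5,27)→(6,3.5)  cross = 1.5·3.5 − 6·27 = -156.7500; (r_i+r_j)·cross = 7.5·-156.7500 = -1175.6250
edge 1: (6,3.5)→(15,1)  cross = 6·1 − 15·3.5 = -46.5000; (r_i+r_j)·cross = 21·-46.5000 = -976.5000
edge 2: (15,1)→(18.5,12)  cross = 15·12 − 18.5·1 = 161.5000; (r_i+r_j)·cross = 33.5·161.5000 = 5410.2500
edge 3: (18.5,12)→(20,28)  cross = 18.5·28 − 20·12 = 278.0000; (r_i+r_j)·cross = 38.5·278.0000 = 10703.0000
edge 4: (20,28)→(5,38.5)  cross = 20·38.5 − 5·28 = 630.0000; (r_i+r_j)·cross = 25·630.0000 = 15750.0000
edge 5: (5,38.5)→(2,36)  cross = 5·36 − 2·38.5 = 103.0000; (r_i+r_j)·cross = 7·103.0000 = 721.0000
edge 6: (2,36)→(1.5,27)  cross = 2·27 − 1.5·36 = 0.0000; (r_i+r_j)·cross = 3.5·0.0000 = 0.0000
Σcross = 969.2500 → A = |Σcross|/2 = 484.6250 mm²
Σ(r_i+r_j)·cross = 30432.1250 → first moment M = |Σ|/6 = 5072.0208
R_c = M/A = 5072.0208/484.6250 = 10.4659 mm
θ = 138° = 2.408554 rad
V = θ·R_c·A = 2.408554·10.4659·484.6250 = 12216.238 mm³

Volume = 12216.238 mm³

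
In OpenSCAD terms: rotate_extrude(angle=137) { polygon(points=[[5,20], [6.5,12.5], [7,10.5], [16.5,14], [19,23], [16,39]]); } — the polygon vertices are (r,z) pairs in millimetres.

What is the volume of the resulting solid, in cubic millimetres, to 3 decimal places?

Profile (r,z), 6 vertices: (5,20) (6.5,12.5) (7,10.5) (16.5,14) (19,23) (16,39)
edge 0: (5,20)→(6.5,12.5)  cross = 5·12.5 − 6.5·20 = -67.5000; (r_i+r_j)·cross = 11.5·-67.5000 = -776.2500
edge 1: (6.5,12.5)→(7,10.5)  cross = 6.5·10.5 − 7·12.5 = -19.2500; (r_i+r_j)·cross = 13.5·-19.2500 = -259.8750
edge 2: (7,10.5)→(16.5,14)  cross = 7·14 − 16.5·10.5 = -75.2500; (r_i+r_j)·cross = 23.5·-75.2500 = -1768.3750
edge 3: (16.5,14)→(19,23)  cross = 16.5·23 − 19·14 = 113.5000; (r_i+r_j)·cross = 35.5·113.5000 = 4029.2500
edge 4: (19,23)→(16,39)  cross = 19·39 − 16·23 = 373.0000; (r_i+r_j)·cross = 35·373.0000 = 13055.0000
edge 5: (16,39)→(5,20)  cross = 16·20 − 5·39 = 125.0000; (r_i+r_j)·cross = 21·125.0000 = 2625.0000
Σcross = 449.5000 → A = |Σcross|/2 = 224.7500 mm²
Σ(r_i+r_j)·cross = 16904.7500 → first moment M = |Σ|/6 = 2817.4583
R_c = M/A = 2817.4583/224.7500 = 12.5360 mm
θ = 137° = 2.391101 rad
V = θ·R_c·A = 2.391101·12.5360·224.7500 = 6736.828 mm³

Volume = 6736.828 mm³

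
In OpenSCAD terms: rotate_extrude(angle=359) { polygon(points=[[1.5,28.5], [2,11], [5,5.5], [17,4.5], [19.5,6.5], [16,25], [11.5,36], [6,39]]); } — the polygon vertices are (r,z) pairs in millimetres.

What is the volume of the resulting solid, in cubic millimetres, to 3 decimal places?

Profile (r,z), 8 vertices: (1.5,28.5) (2,11) (5,5.5) (17,4.5) (19.5,6.5) (16,25) (11.5,36) (6,39)
edge 0: (1.5,28.5)→(2,11)  cross = 1.5·11 − 2·28.5 = -40.5000; (r_i+r_j)·cross = 3.5·-40.5000 = -141.7500
edge 1: (2,11)→(5,5.5)  cross = 2·5.5 − 5·11 = -44.0000; (r_i+r_j)·cross = 7·-44.0000 = -308.0000
edge 2: (5,5.5)→(17,4.5)  cross = 5·4.5 − 17·5.5 = -71.0000; (r_i+r_j)·cross = 22·-71.0000 = -1562.0000
edge 3: (17,4.5)→(19.5,6.5)  cross = 17·6.5 − 19.5·4.5 = 22.7500; (r_i+r_j)·cross = 36.5·22.7500 = 830.3750
edge 4: (19.5,6.5)→(16,25)  cross = 19.5·25 − 16·6.5 = 383.5000; (r_i+r_j)·cross = 35.5·383.5000 = 13614.2500
edge 5: (16,25)→(11.5,36)  cross = 16·36 − 11.5·25 = 288.5000; (r_i+r_j)·cross = 27.5·288.5000 = 7933.7500
edge 6: (11.5,36)→(6,39)  cross = 11.5·39 − 6·36 = 232.5000; (r_i+r_j)·cross = 17.5·232.5000 = 4068.7500
edge 7: (6,39)→(1.5,28.5)  cross = 6·28.5 − 1.5·39 = 112.5000; (r_i+r_j)·cross = 7.5·112.5000 = 843.7500
Σcross = 884.2500 → A = |Σcross|/2 = 442.1250 mm²
Σ(r_i+r_j)·cross = 25279.1250 → first moment M = |Σ|/6 = 4213.1875
R_c = M/A = 4213.1875/442.1250 = 9.5294 mm
θ = 359° = 6.265732 rad
V = θ·R_c·A = 6.265732·9.5294·442.1250 = 26398.704 mm³

Volume = 26398.704 mm³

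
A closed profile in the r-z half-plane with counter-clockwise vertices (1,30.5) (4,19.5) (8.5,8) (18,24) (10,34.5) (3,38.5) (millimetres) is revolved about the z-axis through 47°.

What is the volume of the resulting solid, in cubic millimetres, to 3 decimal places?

Volume = 1906.542 mm³

Profile (r,z), 6 vertices: (1,30.5) (4,19.5) (8.5,8) (18,24) (10,34.5) (3,38.5)
edge 0: (1,30.5)→(4,19.5)  cross = 1·19.5 − 4·30.5 = -102.5000; (r_i+r_j)·cross = 5·-102.5000 = -512.5000
edge 1: (4,19.5)→(8.5,8)  cross = 4·8 − 8.5·19.5 = -133.7500; (r_i+r_j)·cross = 12.5·-133.7500 = -1671.8750
edge 2: (8.5,8)→(18,24)  cross = 8.5·24 − 18·8 = 60.0000; (r_i+r_j)·cross = 26.5·60.0000 = 1590.0000
edge 3: (18,24)→(10,34.5)  cross = 18·34.5 − 10·24 = 381.0000; (r_i+r_j)·cross = 28·381.0000 = 10668.0000
edge 4: (10,34.5)→(3,38.5)  cross = 10·38.5 − 3·34.5 = 281.5000; (r_i+r_j)·cross = 13·281.5000 = 3659.5000
edge 5: (3,38.5)→(1,30.5)  cross = 3·30.5 − 1·38.5 = 53.0000; (r_i+r_j)·cross = 4·53.0000 = 212.0000
Σcross = 539.2500 → A = |Σcross|/2 = 269.6250 mm²
Σ(r_i+r_j)·cross = 13945.1250 → first moment M = |Σ|/6 = 2324.1875
R_c = M/A = 2324.1875/269.6250 = 8.6201 mm
θ = 47° = 0.820305 rad
V = θ·R_c·A = 0.820305·8.6201·269.6250 = 1906.542 mm³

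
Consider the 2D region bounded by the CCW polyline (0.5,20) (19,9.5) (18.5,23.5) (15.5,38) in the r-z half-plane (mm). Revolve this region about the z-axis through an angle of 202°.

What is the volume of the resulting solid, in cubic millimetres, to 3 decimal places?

Profile (r,z), 4 vertices: (0.5,20) (19,9.5) (18.5,23.5) (15.5,38)
edge 0: (0.5,20)→(19,9.5)  cross = 0.5·9.5 − 19·20 = -375.2500; (r_i+r_j)·cross = 19.5·-375.2500 = -7317.3750
edge 1: (19,9.5)→(18.5,23.5)  cross = 19·23.5 − 18.5·9.5 = 270.7500; (r_i+r_j)·cross = 37.5·270.7500 = 10153.1250
edge 2: (18.5,23.5)→(15.5,38)  cross = 18.5·38 − 15.5·23.5 = 338.7500; (r_i+r_j)·cross = 34·338.7500 = 11517.5000
edge 3: (15.5,38)→(0.5,20)  cross = 15.5·20 − 0.5·38 = 291.0000; (r_i+r_j)·cross = 16·291.0000 = 4656.0000
Σcross = 525.2500 → A = |Σcross|/2 = 262.6250 mm²
Σ(r_i+r_j)·cross = 19009.2500 → first moment M = |Σ|/6 = 3168.2083
R_c = M/A = 3168.2083/262.6250 = 12.0636 mm
θ = 202° = 3.525565 rad
V = θ·R_c·A = 3.525565·12.0636·262.6250 = 11169.725 mm³

Volume = 11169.725 mm³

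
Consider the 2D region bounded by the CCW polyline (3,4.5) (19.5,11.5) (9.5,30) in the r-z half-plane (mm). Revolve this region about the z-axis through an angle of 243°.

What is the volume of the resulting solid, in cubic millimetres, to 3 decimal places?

Profile (r,z), 3 vertices: (3,4.5) (19.5,11.5) (9.5,30)
edge 0: (3,4.5)→(19.5,11.5)  cross = 3·11.5 − 19.5·4.5 = -53.2500; (r_i+r_j)·cross = 22.5·-53.2500 = -1198.1250
edge 1: (19.5,11.5)→(9.5,30)  cross = 19.5·30 − 9.5·11.5 = 475.7500; (r_i+r_j)·cross = 29·475.7500 = 13796.7500
edge 2: (9.5,30)→(3,4.5)  cross = 9.5·4.5 − 3·30 = -47.2500; (r_i+r_j)·cross = 12.5·-47.2500 = -590.6250
Σcross = 375.2500 → A = |Σcross|/2 = 187.6250 mm²
Σ(r_i+r_j)·cross = 12008.0000 → first moment M = |Σ|/6 = 2001.3333
R_c = M/A = 2001.3333/187.6250 = 10.6667 mm
θ = 243° = 4.241150 rad
V = θ·R_c·A = 4.241150·10.6667·187.6250 = 8487.955 mm³

Volume = 8487.955 mm³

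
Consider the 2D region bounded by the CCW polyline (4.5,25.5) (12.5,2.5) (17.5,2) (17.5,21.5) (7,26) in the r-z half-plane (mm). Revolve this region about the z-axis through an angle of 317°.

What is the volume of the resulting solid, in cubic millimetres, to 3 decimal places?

Profile (r,z), 5 vertices: (4.5,25.5) (12.5,2.5) (17.5,2) (17.5,21.5) (7,26)
edge 0: (4.5,25.5)→(12.5,2.5)  cross = 4.5·2.5 − 12.5·25.5 = -307.5000; (r_i+r_j)·cross = 17·-307.5000 = -5227.5000
edge 1: (12.5,2.5)→(17.5,2)  cross = 12.5·2 − 17.5·2.5 = -18.7500; (r_i+r_j)·cross = 30·-18.7500 = -562.5000
edge 2: (17.5,2)→(17.5,21.5)  cross = 17.5·21.5 − 17.5·2 = 341.2500; (r_i+r_j)·cross = 35·341.2500 = 11943.7500
edge 3: (17.5,21.5)→(7,26)  cross = 17.5·26 − 7·21.5 = 304.5000; (r_i+r_j)·cross = 24.5·304.5000 = 7460.2500
edge 4: (7,26)→(4.5,25.5)  cross = 7·25.5 − 4.5·26 = 61.5000; (r_i+r_j)·cross = 11.5·61.5000 = 707.2500
Σcross = 381.0000 → A = |Σcross|/2 = 190.5000 mm²
Σ(r_i+r_j)·cross = 14321.2500 → first moment M = |Σ|/6 = 2386.8750
R_c = M/A = 2386.8750/190.5000 = 12.5295 mm
θ = 317° = 5.532694 rad
V = θ·R_c·A = 5.532694·12.5295·190.5000 = 13205.848 mm³

Volume = 13205.848 mm³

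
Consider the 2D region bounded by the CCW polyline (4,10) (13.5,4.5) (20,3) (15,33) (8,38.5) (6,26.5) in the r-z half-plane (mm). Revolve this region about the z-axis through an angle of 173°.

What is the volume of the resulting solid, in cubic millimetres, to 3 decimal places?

Profile (r,z), 6 vertices: (4,10) (13.5,4.5) (20,3) (15,33) (8,38.5) (6,26.5)
edge 0: (4,10)→(13.5,4.5)  cross = 4·4.5 − 13.5·10 = -117.0000; (r_i+r_j)·cross = 17.5·-117.0000 = -2047.5000
edge 1: (13.5,4.5)→(20,3)  cross = 13.5·3 − 20·4.5 = -49.5000; (r_i+r_j)·cross = 33.5·-49.5000 = -1658.2500
edge 2: (20,3)→(15,33)  cross = 20·33 − 15·3 = 615.0000; (r_i+r_j)·cross = 35·615.0000 = 21525.0000
edge 3: (15,33)→(8,38.5)  cross = 15·38.5 − 8·33 = 313.5000; (r_i+r_j)·cross = 23·313.5000 = 7210.5000
edge 4: (8,38.5)→(6,26.5)  cross = 8·26.5 − 6·38.5 = -19.0000; (r_i+r_j)·cross = 14·-19.0000 = -266.0000
edge 5: (6,26.5)→(4,10)  cross = 6·10 − 4·26.5 = -46.0000; (r_i+r_j)·cross = 10·-46.0000 = -460.0000
Σcross = 697.0000 → A = |Σcross|/2 = 348.5000 mm²
Σ(r_i+r_j)·cross = 24303.7500 → first moment M = |Σ|/6 = 4050.6250
R_c = M/A = 4050.6250/348.5000 = 11.6230 mm
θ = 173° = 3.019420 rad
V = θ·R_c·A = 3.019420·11.6230·348.5000 = 12230.537 mm³

Volume = 12230.537 mm³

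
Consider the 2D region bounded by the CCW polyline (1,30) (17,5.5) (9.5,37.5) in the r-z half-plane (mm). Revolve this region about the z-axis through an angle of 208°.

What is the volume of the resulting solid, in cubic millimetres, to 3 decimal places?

Volume = 5461.688 mm³

Profile (r,z), 3 vertices: (1,30) (17,5.5) (9.5,37.5)
edge 0: (1,30)→(17,5.5)  cross = 1·5.5 − 17·30 = -504.5000; (r_i+r_j)·cross = 18·-504.5000 = -9081.0000
edge 1: (17,5.5)→(9.5,37.5)  cross = 17·37.5 − 9.5·5.5 = 585.2500; (r_i+r_j)·cross = 26.5·585.2500 = 15509.1250
edge 2: (9.5,37.5)→(1,30)  cross = 9.5·30 − 1·37.5 = 247.5000; (r_i+r_j)·cross = 10.5·247.5000 = 2598.7500
Σcross = 328.2500 → A = |Σcross|/2 = 164.1250 mm²
Σ(r_i+r_j)·cross = 9026.8750 → first moment M = |Σ|/6 = 1504.4792
R_c = M/A = 1504.4792/164.1250 = 9.1667 mm
θ = 208° = 3.630285 rad
V = θ·R_c·A = 3.630285·9.1667·164.1250 = 5461.688 mm³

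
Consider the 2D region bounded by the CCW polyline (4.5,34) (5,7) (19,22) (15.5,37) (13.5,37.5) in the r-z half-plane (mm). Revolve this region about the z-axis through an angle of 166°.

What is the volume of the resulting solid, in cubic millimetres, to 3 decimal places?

Profile (r,z), 5 vertices: (4.5,34) (5,7) (19,22) (15.5,37) (13.5,37.5)
edge 0: (4.5,34)→(5,7)  cross = 4.5·7 − 5·34 = -138.5000; (r_i+r_j)·cross = 9.5·-138.5000 = -1315.7500
edge 1: (5,7)→(19,22)  cross = 5·22 − 19·7 = -23.0000; (r_i+r_j)·cross = 24·-23.0000 = -552.0000
edge 2: (19,22)→(15.5,37)  cross = 19·37 − 15.5·22 = 362.0000; (r_i+r_j)·cross = 34.5·362.0000 = 12489.0000
edge 3: (15.5,37)→(13.5,37.5)  cross = 15.5·37.5 − 13.5·37 = 81.7500; (r_i+r_j)·cross = 29·81.7500 = 2370.7500
edge 4: (13.5,37.5)→(4.5,34)  cross = 13.5·34 − 4.5·37.5 = 290.2500; (r_i+r_j)·cross = 18·290.2500 = 5224.5000
Σcross = 572.5000 → A = |Σcross|/2 = 286.2500 mm²
Σ(r_i+r_j)·cross = 18216.5000 → first moment M = |Σ|/6 = 3036.0833
R_c = M/A = 3036.0833/286.2500 = 10.6064 mm
θ = 166° = 2.897247 rad
V = θ·R_c·A = 2.897247·10.6064·286.2500 = 8796.282 mm³

Volume = 8796.282 mm³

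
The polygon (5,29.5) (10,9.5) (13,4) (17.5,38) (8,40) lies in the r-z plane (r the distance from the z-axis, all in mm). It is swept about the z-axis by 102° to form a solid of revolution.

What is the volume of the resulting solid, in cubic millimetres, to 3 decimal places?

Volume = 5300.652 mm³

Profile (r,z), 5 vertices: (5,29.5) (10,9.5) (13,4) (17.5,38) (8,40)
edge 0: (5,29.5)→(10,9.5)  cross = 5·9.5 − 10·29.5 = -247.5000; (r_i+r_j)·cross = 15·-247.5000 = -3712.5000
edge 1: (10,9.5)→(13,4)  cross = 10·4 − 13·9.5 = -83.5000; (r_i+r_j)·cross = 23·-83.5000 = -1920.5000
edge 2: (13,4)→(17.5,38)  cross = 13·38 − 17.5·4 = 424.0000; (r_i+r_j)·cross = 30.5·424.0000 = 12932.0000
edge 3: (17.5,38)→(8,40)  cross = 17.5·40 − 8·38 = 396.0000; (r_i+r_j)·cross = 25.5·396.0000 = 10098.0000
edge 4: (8,40)→(5,29.5)  cross = 8·29.5 − 5·40 = 36.0000; (r_i+r_j)·cross = 13·36.0000 = 468.0000
Σcross = 525.0000 → A = |Σcross|/2 = 262.5000 mm²
Σ(r_i+r_j)·cross = 17865.0000 → first moment M = |Σ|/6 = 2977.5000
R_c = M/A = 2977.5000/262.5000 = 11.3429 mm
θ = 102° = 1.780236 rad
V = θ·R_c·A = 1.780236·11.3429·262.5000 = 5300.652 mm³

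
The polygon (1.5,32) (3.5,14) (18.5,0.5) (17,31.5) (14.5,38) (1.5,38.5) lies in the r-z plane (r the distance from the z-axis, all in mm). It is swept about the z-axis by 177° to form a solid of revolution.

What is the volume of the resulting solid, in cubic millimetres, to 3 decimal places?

Volume = 14531.494 mm³

Profile (r,z), 6 vertices: (1.5,32) (3.5,14) (18.5,0.5) (17,31.5) (14.5,38) (1.5,38.5)
edge 0: (1.5,32)→(3.5,14)  cross = 1.5·14 − 3.5·32 = -91.0000; (r_i+r_j)·cross = 5·-91.0000 = -455.0000
edge 1: (3.5,14)→(18.5,0.5)  cross = 3.5·0.5 − 18.5·14 = -257.2500; (r_i+r_j)·cross = 22·-257.2500 = -5659.5000
edge 2: (18.5,0.5)→(17,31.5)  cross = 18.5·31.5 − 17·0.5 = 574.2500; (r_i+r_j)·cross = 35.5·574.2500 = 20385.8750
edge 3: (17,31.5)→(14.5,38)  cross = 17·38 − 14.5·31.5 = 189.2500; (r_i+r_j)·cross = 31.5·189.2500 = 5961.3750
edge 4: (14.5,38)→(1.5,38.5)  cross = 14.5·38.5 − 1.5·38 = 501.2500; (r_i+r_j)·cross = 16·501.2500 = 8020.0000
edge 5: (1.5,38.5)→(1.5,32)  cross = 1.5·32 − 1.5·38.5 = -9.7500; (r_i+r_j)·cross = 3·-9.7500 = -29.2500
Σcross = 906.7500 → A = |Σcross|/2 = 453.3750 mm²
Σ(r_i+r_j)·cross = 28223.5000 → first moment M = |Σ|/6 = 4703.9167
R_c = M/A = 4703.9167/453.3750 = 10.3753 mm
θ = 177° = 3.089233 rad
V = θ·R_c·A = 3.089233·10.3753·453.3750 = 14531.494 mm³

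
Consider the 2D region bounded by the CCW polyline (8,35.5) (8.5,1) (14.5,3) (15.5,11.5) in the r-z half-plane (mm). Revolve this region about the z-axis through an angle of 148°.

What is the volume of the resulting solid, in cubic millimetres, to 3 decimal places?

Volume = 4211.509 mm³

Profile (r,z), 4 vertices: (8,35.5) (8.5,1) (14.5,3) (15.5,11.5)
edge 0: (8,35.5)→(8.5,1)  cross = 8·1 − 8.5·35.5 = -293.7500; (r_i+r_j)·cross = 16.5·-293.7500 = -4846.8750
edge 1: (8.5,1)→(14.5,3)  cross = 8.5·3 − 14.5·1 = 11.0000; (r_i+r_j)·cross = 23·11.0000 = 253.0000
edge 2: (14.5,3)→(15.5,11.5)  cross = 14.5·11.5 − 15.5·3 = 120.2500; (r_i+r_j)·cross = 30·120.2500 = 3607.5000
edge 3: (15.5,11.5)→(8,35.5)  cross = 15.5·35.5 − 8·11.5 = 458.2500; (r_i+r_j)·cross = 23.5·458.2500 = 10768.8750
Σcross = 295.7500 → A = |Σcross|/2 = 147.8750 mm²
Σ(r_i+r_j)·cross = 9782.5000 → first moment M = |Σ|/6 = 1630.4167
R_c = M/A = 1630.4167/147.8750 = 11.0256 mm
θ = 148° = 2.583087 rad
V = θ·R_c·A = 2.583087·11.0256·147.8750 = 4211.509 mm³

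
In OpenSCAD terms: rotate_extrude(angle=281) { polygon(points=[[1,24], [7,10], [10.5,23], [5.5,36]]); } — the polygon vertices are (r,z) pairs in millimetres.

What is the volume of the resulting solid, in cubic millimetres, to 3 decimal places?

Profile (r,z), 4 vertices: (1,24) (7,10) (10.5,23) (5.5,36)
edge 0: (1,24)→(7,10)  cross = 1·10 − 7·24 = -158.0000; (r_i+r_j)·cross = 8·-158.0000 = -1264.0000
edge 1: (7,10)→(10.5,23)  cross = 7·23 − 10.5·10 = 56.0000; (r_i+r_j)·cross = 17.5·56.0000 = 980.0000
edge 2: (10.5,23)→(5.5,36)  cross = 10.5·36 − 5.5·23 = 251.5000; (r_i+r_j)·cross = 16·251.5000 = 4024.0000
edge 3: (5.5,36)→(1,24)  cross = 5.5·24 − 1·36 = 96.0000; (r_i+r_j)·cross = 6.5·96.0000 = 624.0000
Σcross = 245.5000 → A = |Σcross|/2 = 122.7500 mm²
Σ(r_i+r_j)·cross = 4364.0000 → first moment M = |Σ|/6 = 727.3333
R_c = M/A = 727.3333/122.7500 = 5.9253 mm
θ = 281° = 4.904375 rad
V = θ·R_c·A = 4.904375·5.9253·122.7500 = 3567.116 mm³

Volume = 3567.116 mm³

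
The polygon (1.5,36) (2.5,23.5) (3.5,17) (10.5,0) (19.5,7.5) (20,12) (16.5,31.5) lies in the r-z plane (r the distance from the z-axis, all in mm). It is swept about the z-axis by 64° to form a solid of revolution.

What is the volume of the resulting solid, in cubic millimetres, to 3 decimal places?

Volume = 5274.804 mm³

Profile (r,z), 7 vertices: (1.5,36) (2.5,23.5) (3.5,17) (10.5,0) (19.5,7.5) (20,12) (16.5,31.5)
edge 0: (1.5,36)→(2.5,23.5)  cross = 1.5·23.5 − 2.5·36 = -54.7500; (r_i+r_j)·cross = 4·-54.7500 = -219.0000
edge 1: (2.5,23.5)→(3.5,17)  cross = 2.5·17 − 3.5·23.5 = -39.7500; (r_i+r_j)·cross = 6·-39.7500 = -238.5000
edge 2: (3.5,17)→(10.5,0)  cross = 3.5·0 − 10.5·17 = -178.5000; (r_i+r_j)·cross = 14·-178.5000 = -2499.0000
edge 3: (10.5,0)→(19.5,7.5)  cross = 10.5·7.5 − 19.5·0 = 78.7500; (r_i+r_j)·cross = 30·78.7500 = 2362.5000
edge 4: (19.5,7.5)→(20,12)  cross = 19.5·12 − 20·7.5 = 84.0000; (r_i+r_j)·cross = 39.5·84.0000 = 3318.0000
edge 5: (20,12)→(16.5,31.5)  cross = 20·31.5 − 16.5·12 = 432.0000; (r_i+r_j)·cross = 36.5·432.0000 = 15768.0000
edge 6: (16.5,31.5)→(1.5,36)  cross = 16.5·36 − 1.5·31.5 = 546.7500; (r_i+r_j)·cross = 18·546.7500 = 9841.5000
Σcross = 868.5000 → A = |Σcross|/2 = 434.2500 mm²
Σ(r_i+r_j)·cross = 28333.5000 → first moment M = |Σ|/6 = 4722.2500
R_c = M/A = 4722.2500/434.2500 = 10.8745 mm
θ = 64° = 1.117011 rad
V = θ·R_c·A = 1.117011·10.8745·434.2500 = 5274.804 mm³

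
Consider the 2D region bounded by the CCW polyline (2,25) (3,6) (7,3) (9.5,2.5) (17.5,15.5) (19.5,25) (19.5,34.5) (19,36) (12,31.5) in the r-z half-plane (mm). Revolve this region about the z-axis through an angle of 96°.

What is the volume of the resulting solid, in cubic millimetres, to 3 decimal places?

Profile (r,z), 9 vertices: (2,25) (3,6) (7,3) (9.5,2.5) (17.5,15.5) (19.5,25) (19.5,34.5) (19,36) (12,31.5)
edge 0: (2,25)→(3,6)  cross = 2·6 − 3·25 = -63.0000; (r_i+r_j)·cross = 5·-63.0000 = -315.0000
edge 1: (3,6)→(7,3)  cross = 3·3 − 7·6 = -33.0000; (r_i+r_j)·cross = 10·-33.0000 = -330.0000
edge 2: (7,3)→(9.5,2.5)  cross = 7·2.5 − 9.5·3 = -11.0000; (r_i+r_j)·cross = 16.5·-11.0000 = -181.5000
edge 3: (9.5,2.5)→(17.5,15.5)  cross = 9.5·15.5 − 17.5·2.5 = 103.5000; (r_i+r_j)·cross = 27·103.5000 = 2794.5000
edge 4: (17.5,15.5)→(19.5,25)  cross = 17.5·25 − 19.5·15.5 = 135.2500; (r_i+r_j)·cross = 37·135.2500 = 5004.2500
edge 5: (19.5,25)→(19.5,34.5)  cross = 19.5·34.5 − 19.5·25 = 185.2500; (r_i+r_j)·cross = 39·185.2500 = 7224.7500
edge 6: (19.5,34.5)→(19,36)  cross = 19.5·36 − 19·34.5 = 46.5000; (r_i+r_j)·cross = 38.5·46.5000 = 1790.2500
edge 7: (19,36)→(12,31.5)  cross = 19·31.5 − 12·36 = 166.5000; (r_i+r_j)·cross = 31·166.5000 = 5161.5000
edge 8: (12,31.5)→(2,25)  cross = 12·25 − 2·31.5 = 237.0000; (r_i+r_j)·cross = 14·237.0000 = 3318.0000
Σcross = 767.0000 → A = |Σcross|/2 = 383.5000 mm²
Σ(r_i+r_j)·cross = 24466.7500 → first moment M = |Σ|/6 = 4077.7917
R_c = M/A = 4077.7917/383.5000 = 10.6331 mm
θ = 96° = 1.675516 rad
V = θ·R_c·A = 1.675516·10.6331·383.5000 = 6832.406 mm³

Volume = 6832.406 mm³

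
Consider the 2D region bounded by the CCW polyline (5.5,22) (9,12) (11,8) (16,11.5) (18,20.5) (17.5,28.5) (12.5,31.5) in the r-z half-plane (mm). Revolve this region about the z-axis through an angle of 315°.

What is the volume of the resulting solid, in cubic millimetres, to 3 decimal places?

Volume = 12935.262 mm³

Profile (r,z), 7 vertices: (5.5,22) (9,12) (11,8) (16,11.5) (18,20.5) (17.5,28.5) (12.5,31.5)
edge 0: (5.5,22)→(9,12)  cross = 5.5·12 − 9·22 = -132.0000; (r_i+r_j)·cross = 14.5·-132.0000 = -1914.0000
edge 1: (9,12)→(11,8)  cross = 9·8 − 11·12 = -60.0000; (r_i+r_j)·cross = 20·-60.0000 = -1200.0000
edge 2: (11,8)→(16,11.5)  cross = 11·11.5 − 16·8 = -1.5000; (r_i+r_j)·cross = 27·-1.5000 = -40.5000
edge 3: (16,11.5)→(18,20.5)  cross = 16·20.5 − 18·11.5 = 121.0000; (r_i+r_j)·cross = 34·121.0000 = 4114.0000
edge 4: (18,20.5)→(17.5,28.5)  cross = 18·28.5 − 17.5·20.5 = 154.2500; (r_i+r_j)·cross = 35.5·154.2500 = 5475.8750
edge 5: (17.5,28.5)→(12.5,31.5)  cross = 17.5·31.5 − 12.5·28.5 = 195.0000; (r_i+r_j)·cross = 30·195.0000 = 5850.0000
edge 6: (12.5,31.5)→(5.5,22)  cross = 12.5·22 − 5.5·31.5 = 101.7500; (r_i+r_j)·cross = 18·101.7500 = 1831.5000
Σcross = 378.5000 → A = |Σcross|/2 = 189.2500 mm²
Σ(r_i+r_j)·cross = 14116.8750 → first moment M = |Σ|/6 = 2352.8125
R_c = M/A = 2352.8125/189.2500 = 12.4323 mm
θ = 315° = 5.497787 rad
V = θ·R_c·A = 5.497787·12.4323·189.2500 = 12935.262 mm³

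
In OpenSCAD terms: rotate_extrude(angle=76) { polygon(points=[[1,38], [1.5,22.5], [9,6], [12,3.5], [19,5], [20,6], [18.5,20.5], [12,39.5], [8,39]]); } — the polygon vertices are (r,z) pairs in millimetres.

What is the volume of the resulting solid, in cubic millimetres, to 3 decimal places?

Profile (r,z), 9 vertices: (1,38) (1.5,22.5) (9,6) (12,3.5) (19,5) (20,6) (18.5,20.5) (12,39.5) (8,39)
edge 0: (1,38)→(1.5,22.5)  cross = 1·22.5 − 1.5·38 = -34.5000; (r_i+r_j)·cross = 2.5·-34.5000 = -86.2500
edge 1: (1.5,22.5)→(9,6)  cross = 1.5·6 − 9·22.5 = -193.5000; (r_i+r_j)·cross = 10.5·-193.5000 = -2031.7500
edge 2: (9,6)→(12,3.5)  cross = 9·3.5 − 12·6 = -40.5000; (r_i+r_j)·cross = 21·-40.5000 = -850.5000
edge 3: (12,3.5)→(19,5)  cross = 12·5 − 19·3.5 = -6.5000; (r_i+r_j)·cross = 31·-6.5000 = -201.5000
edge 4: (19,5)→(20,6)  cross = 19·6 − 20·5 = 14.0000; (r_i+r_j)·cross = 39·14.0000 = 546.0000
edge 5: (20,6)→(18.5,20.5)  cross = 20·20.5 − 18.5·6 = 299.0000; (r_i+r_j)·cross = 38.5·299.0000 = 11511.5000
edge 6: (18.5,20.5)→(12,39.5)  cross = 18.5·39.5 − 12·20.5 = 484.7500; (r_i+r_j)·cross = 30.5·484.7500 = 14784.8750
edge 7: (12,39.5)→(8,39)  cross = 12·39 − 8·39.5 = 152.0000; (r_i+r_j)·cross = 20·152.0000 = 3040.0000
edge 8: (8,39)→(1,38)  cross = 8·38 − 1·39 = 265.0000; (r_i+r_j)·cross = 9·265.0000 = 2385.0000
Σcross = 939.7500 → A = |Σcross|/2 = 469.8750 mm²
Σ(r_i+r_j)·cross = 29097.3750 → first moment M = |Σ|/6 = 4849.5625
R_c = M/A = 4849.5625/469.8750 = 10.3210 mm
θ = 76° = 1.326450 rad
V = θ·R_c·A = 1.326450·10.3210·469.8750 = 6432.703 mm³

Volume = 6432.703 mm³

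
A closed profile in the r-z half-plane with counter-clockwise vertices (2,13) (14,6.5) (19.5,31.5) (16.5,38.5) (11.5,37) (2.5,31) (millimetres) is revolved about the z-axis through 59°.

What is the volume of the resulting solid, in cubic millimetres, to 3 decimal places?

Volume = 4187.562 mm³

Profile (r,z), 6 vertices: (2,13) (14,6.5) (19.5,31.5) (16.5,38.5) (11.5,37) (2.5,31)
edge 0: (2,13)→(14,6.5)  cross = 2·6.5 − 14·13 = -169.0000; (r_i+r_j)·cross = 16·-169.0000 = -2704.0000
edge 1: (14,6.5)→(19.5,31.5)  cross = 14·31.5 − 19.5·6.5 = 314.2500; (r_i+r_j)·cross = 33.5·314.2500 = 10527.3750
edge 2: (19.5,31.5)→(16.5,38.5)  cross = 19.5·38.5 − 16.5·31.5 = 231.0000; (r_i+r_j)·cross = 36·231.0000 = 8316.0000
edge 3: (16.5,38.5)→(11.5,37)  cross = 16.5·37 − 11.5·38.5 = 167.7500; (r_i+r_j)·cross = 28·167.7500 = 4697.0000
edge 4: (11.5,37)→(2.5,31)  cross = 11.5·31 − 2.5·37 = 264.0000; (r_i+r_j)·cross = 14·264.0000 = 3696.0000
edge 5: (2.5,31)→(2,13)  cross = 2.5·13 − 2·31 = -29.5000; (r_i+r_j)·cross = 4.5·-29.5000 = -132.7500
Σcross = 778.5000 → A = |Σcross|/2 = 389.2500 mm²
Σ(r_i+r_j)·cross = 24399.6250 → first moment M = |Σ|/6 = 4066.6042
R_c = M/A = 4066.6042/389.2500 = 10.4473 mm
θ = 59° = 1.029744 rad
V = θ·R_c·A = 1.029744·10.4473·389.2500 = 4187.562 mm³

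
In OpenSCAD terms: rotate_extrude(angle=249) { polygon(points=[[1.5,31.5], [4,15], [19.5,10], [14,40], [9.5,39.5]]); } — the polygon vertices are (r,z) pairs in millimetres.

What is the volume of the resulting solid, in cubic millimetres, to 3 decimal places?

Volume = 15675.915 mm³

Profile (r,z), 5 vertices: (1.5,31.5) (4,15) (19.5,10) (14,40) (9.5,39.5)
edge 0: (1.5,31.5)→(4,15)  cross = 1.5·15 − 4·31.5 = -103.5000; (r_i+r_j)·cross = 5.5·-103.5000 = -569.2500
edge 1: (4,15)→(19.5,10)  cross = 4·10 − 19.5·15 = -252.5000; (r_i+r_j)·cross = 23.5·-252.5000 = -5933.7500
edge 2: (19.5,10)→(14,40)  cross = 19.5·40 − 14·10 = 640.0000; (r_i+r_j)·cross = 33.5·640.0000 = 21440.0000
edge 3: (14,40)→(9.5,39.5)  cross = 14·39.5 − 9.5·40 = 173.0000; (r_i+r_j)·cross = 23.5·173.0000 = 4065.5000
edge 4: (9.5,39.5)→(1.5,31.5)  cross = 9.5·31.5 − 1.5·39.5 = 240.0000; (r_i+r_j)·cross = 11·240.0000 = 2640.0000
Σcross = 697.0000 → A = |Σcross|/2 = 348.5000 mm²
Σ(r_i+r_j)·cross = 21642.5000 → first moment M = |Σ|/6 = 3607.0833
R_c = M/A = 3607.0833/348.5000 = 10.3503 mm
θ = 249° = 4.345870 rad
V = θ·R_c·A = 4.345870·10.3503·348.5000 = 15675.915 mm³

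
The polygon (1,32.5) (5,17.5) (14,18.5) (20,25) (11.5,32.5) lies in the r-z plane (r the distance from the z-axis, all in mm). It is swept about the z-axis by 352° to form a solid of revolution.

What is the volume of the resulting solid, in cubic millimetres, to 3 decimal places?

Volume = 11505.734 mm³

Profile (r,z), 5 vertices: (1,32.5) (5,17.5) (14,18.5) (20,25) (11.5,32.5)
edge 0: (1,32.5)→(5,17.5)  cross = 1·17.5 − 5·32.5 = -145.0000; (r_i+r_j)·cross = 6·-145.0000 = -870.0000
edge 1: (5,17.5)→(14,18.5)  cross = 5·18.5 − 14·17.5 = -152.5000; (r_i+r_j)·cross = 19·-152.5000 = -2897.5000
edge 2: (14,18.5)→(20,25)  cross = 14·25 − 20·18.5 = -20.0000; (r_i+r_j)·cross = 34·-20.0000 = -680.0000
edge 3: (20,25)→(11.5,32.5)  cross = 20·32.5 − 11.5·25 = 362.5000; (r_i+r_j)·cross = 31.5·362.5000 = 11418.7500
edge 4: (11.5,32.5)→(1,32.5)  cross = 11.5·32.5 − 1·32.5 = 341.2500; (r_i+r_j)·cross = 12.5·341.2500 = 4265.6250
Σcross = 386.2500 → A = |Σcross|/2 = 193.1250 mm²
Σ(r_i+r_j)·cross = 11236.8750 → first moment M = |Σ|/6 = 1872.8125
R_c = M/A = 1872.8125/193.1250 = 9.6974 mm
θ = 352° = 6.143559 rad
V = θ·R_c·A = 6.143559·9.6974·193.1250 = 11505.734 mm³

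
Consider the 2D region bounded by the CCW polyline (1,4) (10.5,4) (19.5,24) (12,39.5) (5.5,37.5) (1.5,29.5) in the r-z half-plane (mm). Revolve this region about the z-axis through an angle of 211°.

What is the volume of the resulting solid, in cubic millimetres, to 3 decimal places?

Profile (r,z), 6 vertices: (1,4) (10.5,4) (19.5,24) (12,39.5) (5.5,37.5) (1.5,29.5)
edge 0: (1,4)→(10.5,4)  cross = 1·4 − 10.5·4 = -38.0000; (r_i+r_j)·cross = 11.5·-38.0000 = -437.0000
edge 1: (10.5,4)→(19.5,24)  cross = 10.5·24 − 19.5·4 = 174.0000; (r_i+r_j)·cross = 30·174.0000 = 5220.0000
edge 2: (19.5,24)→(12,39.5)  cross = 19.5·39.5 − 12·24 = 482.2500; (r_i+r_j)·cross = 31.5·482.2500 = 15190.8750
edge 3: (12,39.5)→(5.5,37.5)  cross = 12·37.5 − 5.5·39.5 = 232.7500; (r_i+r_j)·cross = 17.5·232.7500 = 4073.1250
edge 4: (5.5,37.5)→(1.5,29.5)  cross = 5.5·29.5 − 1.5·37.5 = 106.0000; (r_i+r_j)·cross = 7·106.0000 = 742.0000
edge 5: (1.5,29.5)→(1,4)  cross = 1.5·4 − 1·29.5 = -23.5000; (r_i+r_j)·cross = 2.5·-23.5000 = -58.7500
Σcross = 933.5000 → A = |Σcross|/2 = 466.7500 mm²
Σ(r_i+r_j)·cross = 24730.2500 → first moment M = |Σ|/6 = 4121.7083
R_c = M/A = 4121.7083/466.7500 = 8.8307 mm
θ = 211° = 3.682645 rad
V = θ·R_c·A = 3.682645·8.8307·466.7500 = 15178.787 mm³

Volume = 15178.787 mm³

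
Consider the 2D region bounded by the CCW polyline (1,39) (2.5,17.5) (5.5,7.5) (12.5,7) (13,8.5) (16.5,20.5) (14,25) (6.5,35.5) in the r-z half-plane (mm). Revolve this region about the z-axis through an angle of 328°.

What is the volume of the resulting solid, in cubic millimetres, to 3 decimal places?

Volume = 13871.615 mm³

Profile (r,z), 8 vertices: (1,39) (2.5,17.5) (5.5,7.5) (12.5,7) (13,8.5) (16.5,20.5) (14,25) (6.5,35.5)
edge 0: (1,39)→(2.5,17.5)  cross = 1·17.5 − 2.5·39 = -80.0000; (r_i+r_j)·cross = 3.5·-80.0000 = -280.0000
edge 1: (2.5,17.5)→(5.5,7.5)  cross = 2.5·7.5 − 5.5·17.5 = -77.5000; (r_i+r_j)·cross = 8·-77.5000 = -620.0000
edge 2: (5.5,7.5)→(12.5,7)  cross = 5.5·7 − 12.5·7.5 = -55.2500; (r_i+r_j)·cross = 18·-55.2500 = -994.5000
edge 3: (12.5,7)→(13,8.5)  cross = 12.5·8.5 − 13·7 = 15.2500; (r_i+r_j)·cross = 25.5·15.2500 = 388.8750
edge 4: (13,8.5)→(16.5,20.5)  cross = 13·20.5 − 16.5·8.5 = 126.2500; (r_i+r_j)·cross = 29.5·126.2500 = 3724.3750
edge 5: (16.5,20.5)→(14,25)  cross = 16.5·25 − 14·20.5 = 125.5000; (r_i+r_j)·cross = 30.5·125.5000 = 3827.7500
edge 6: (14,25)→(6.5,35.5)  cross = 14·35.5 − 6.5·25 = 334.5000; (r_i+r_j)·cross = 20.5·334.5000 = 6857.2500
edge 7: (6.5,35.5)→(1,39)  cross = 6.5·39 − 1·35.5 = 218.0000; (r_i+r_j)·cross = 7.5·218.0000 = 1635.0000
Σcross = 606.7500 → A = |Σcross|/2 = 303.3750 mm²
Σ(r_i+r_j)·cross = 14538.7500 → first moment M = |Σ|/6 = 2423.1250
R_c = M/A = 2423.1250/303.3750 = 7.9872 mm
θ = 328° = 5.724680 rad
V = θ·R_c·A = 5.724680·7.9872·303.3750 = 13871.615 mm³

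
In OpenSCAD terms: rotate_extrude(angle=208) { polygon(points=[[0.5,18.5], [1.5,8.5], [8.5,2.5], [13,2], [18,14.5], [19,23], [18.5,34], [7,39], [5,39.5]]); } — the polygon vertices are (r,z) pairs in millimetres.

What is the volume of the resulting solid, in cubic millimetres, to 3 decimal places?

Profile (r,z), 9 vertices: (0.5,18.5) (1.5,8.5) (8.5,2.5) (13,2) (18,14.5) (19,23) (18.5,34) (7,39) (5,39.5)
edge 0: (0.5,18.5)→(1.5,8.5)  cross = 0.5·8.5 − 1.5·18.5 = -23.5000; (r_i+r_j)·cross = 2·-23.5000 = -47.0000
edge 1: (1.5,8.5)→(8.5,2.5)  cross = 1.5·2.5 − 8.5·8.5 = -68.5000; (r_i+r_j)·cross = 10·-68.5000 = -685.0000
edge 2: (8.5,2.5)→(13,2)  cross = 8.5·2 − 13·2.5 = -15.5000; (r_i+r_j)·cross = 21.5·-15.5000 = -333.2500
edge 3: (13,2)→(18,14.5)  cross = 13·14.5 − 18·2 = 152.5000; (r_i+r_j)·cross = 31·152.5000 = 4727.5000
edge 4: (18,14.5)→(19,23)  cross = 18·23 − 19·14.5 = 138.5000; (r_i+r_j)·cross = 37·138.5000 = 5124.5000
edge 5: (19,23)→(18.5,34)  cross = 19·34 − 18.5·23 = 220.5000; (r_i+r_j)·cross = 37.5·220.5000 = 8268.7500
edge 6: (18.5,34)→(7,39)  cross = 18.5·39 − 7·34 = 483.5000; (r_i+r_j)·cross = 25.5·483.5000 = 12329.2500
edge 7: (7,39)→(5,39.5)  cross = 7·39.5 − 5·39 = 81.5000; (r_i+r_j)·cross = 12·81.5000 = 978.0000
edge 8: (5,39.5)→(0.5,18.5)  cross = 5·18.5 − 0.5·39.5 = 72.7500; (r_i+r_j)·cross = 5.5·72.7500 = 400.1250
Σcross = 1041.7500 → A = |Σcross|/2 = 520.8750 mm²
Σ(r_i+r_j)·cross = 30762.8750 → first moment M = |Σ|/6 = 5127.1458
R_c = M/A = 5127.1458/520.8750 = 9.8433 mm
θ = 208° = 3.630285 rad
V = θ·R_c·A = 3.630285·9.8433·520.8750 = 18613.000 mm³

Volume = 18613.000 mm³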